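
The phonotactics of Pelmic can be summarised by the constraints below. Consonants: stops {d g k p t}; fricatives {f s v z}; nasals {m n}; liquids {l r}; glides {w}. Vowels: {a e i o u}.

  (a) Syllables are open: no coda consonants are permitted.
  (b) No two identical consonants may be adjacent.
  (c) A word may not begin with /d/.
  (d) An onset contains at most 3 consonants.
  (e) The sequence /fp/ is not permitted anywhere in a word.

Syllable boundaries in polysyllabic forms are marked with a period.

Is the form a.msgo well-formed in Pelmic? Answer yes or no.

yes

a.msgo — σ1 onset /∅/, coda /∅/ ok; σ2 onset /msg/ (3C), coda /∅/ ok → well-formed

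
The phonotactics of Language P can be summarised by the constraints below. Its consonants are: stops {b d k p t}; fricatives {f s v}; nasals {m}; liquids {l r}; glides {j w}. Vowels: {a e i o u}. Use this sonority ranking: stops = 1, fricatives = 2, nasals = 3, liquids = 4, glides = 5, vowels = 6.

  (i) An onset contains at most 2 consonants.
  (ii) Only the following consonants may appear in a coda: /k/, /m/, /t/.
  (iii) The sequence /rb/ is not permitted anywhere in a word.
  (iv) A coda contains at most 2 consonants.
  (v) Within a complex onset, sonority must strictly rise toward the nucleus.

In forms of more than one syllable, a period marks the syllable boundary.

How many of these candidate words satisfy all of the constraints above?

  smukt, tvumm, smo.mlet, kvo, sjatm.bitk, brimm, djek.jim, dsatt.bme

8

smukt — σ1 onset /sm/ (2→3 rises), coda /kt/ (2C) ok → licit
tvumm — σ1 onset /tv/ (1→2 rises), coda /mm/ (2C) ok → licit
smo.mlet — σ1 onset /sm/ (2→3 rises), coda /∅/ ok; σ2 onset /ml/ (3→4 rises), coda /t/ ok → licit
kvo — σ1 onset /kv/ (1→2 rises), coda /∅/ ok → licit
sjatm.bitk — σ1 onset /sj/ (2→5 rises), coda /tm/ (2C) ok; σ2 onset /b/, coda /tk/ (2C) ok → licit
brimm — σ1 onset /br/ (1→4 rises), coda /mm/ (2C) ok → licit
djek.jim — σ1 onset /dj/ (1→5 rises), coda /k/ ok; σ2 onset /j/, coda /m/ ok → licit
dsatt.bme — σ1 onset /ds/ (1→2 rises), coda /tt/ (2C) ok; σ2 onset /bm/ (1→3 rises), coda /∅/ ok → licit
Licit: smukt, tvumm, smo.mlet, kvo, sjatm.bitk, brimm, djek.jim, dsatt.bme → 8.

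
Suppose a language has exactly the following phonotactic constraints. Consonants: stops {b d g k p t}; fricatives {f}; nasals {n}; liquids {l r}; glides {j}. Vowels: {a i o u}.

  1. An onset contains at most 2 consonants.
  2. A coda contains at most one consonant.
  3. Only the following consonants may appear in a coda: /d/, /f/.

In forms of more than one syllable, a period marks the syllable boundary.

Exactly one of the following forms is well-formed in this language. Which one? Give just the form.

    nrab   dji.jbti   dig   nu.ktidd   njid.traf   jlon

njid.traf

nrab — violates constraint 3: syllable 1 coda contains /b/, which is not a licensed coda consonant → ill-formed
dji.jbti — violates constraint 1: syllable 2 onset /jbt/ has 3 consonants (> 2) → ill-formed
dig — violates constraint 3: syllable 1 coda contains /g/, which is not a licensed coda consonant → ill-formed
nu.ktidd — violates constraint 2: syllable 2 coda /dd/ has 2 consonants (> 1) → ill-formed
njid.traf — σ1 onset /nj/ (2C), coda /d/ ok; σ2 onset /tr/ (2C), coda /f/ ok → well-formed
jlon — violates constraint 3: syllable 1 coda contains /n/, which is not a licensed coda consonant → ill-formed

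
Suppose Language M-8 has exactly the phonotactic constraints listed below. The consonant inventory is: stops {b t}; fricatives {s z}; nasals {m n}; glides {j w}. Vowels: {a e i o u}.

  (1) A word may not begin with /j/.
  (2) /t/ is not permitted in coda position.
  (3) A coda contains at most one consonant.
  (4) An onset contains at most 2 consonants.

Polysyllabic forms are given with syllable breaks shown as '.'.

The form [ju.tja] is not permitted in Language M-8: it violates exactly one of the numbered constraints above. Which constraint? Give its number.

[ju.tja]: word begins with /j/.
This is a violation of constraint 1: "A word may not begin with /j/."
The remaining constraints (2, 3, 4) are satisfied.

1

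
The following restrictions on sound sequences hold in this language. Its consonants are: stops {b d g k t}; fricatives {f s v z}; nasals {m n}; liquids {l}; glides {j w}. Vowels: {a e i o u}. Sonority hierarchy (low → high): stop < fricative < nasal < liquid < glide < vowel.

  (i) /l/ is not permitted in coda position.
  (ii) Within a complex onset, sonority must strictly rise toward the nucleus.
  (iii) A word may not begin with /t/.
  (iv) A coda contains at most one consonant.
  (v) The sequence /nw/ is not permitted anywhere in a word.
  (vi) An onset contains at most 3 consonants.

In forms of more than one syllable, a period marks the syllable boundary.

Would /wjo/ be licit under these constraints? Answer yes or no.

/wjo/ — violates constraint (ii): syllable 1 onset /wj/: /w/ (glide, 5) → /j/ (glide, 5) does not rise → illicit

no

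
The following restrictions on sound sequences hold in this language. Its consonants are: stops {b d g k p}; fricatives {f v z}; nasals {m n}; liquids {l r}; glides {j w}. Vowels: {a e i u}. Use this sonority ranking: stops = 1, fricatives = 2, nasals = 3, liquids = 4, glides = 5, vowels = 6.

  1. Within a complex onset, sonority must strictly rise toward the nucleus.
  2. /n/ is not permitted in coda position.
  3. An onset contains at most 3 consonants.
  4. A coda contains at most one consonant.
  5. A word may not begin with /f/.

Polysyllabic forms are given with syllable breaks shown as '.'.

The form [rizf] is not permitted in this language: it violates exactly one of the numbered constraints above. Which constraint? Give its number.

4

[rizf]: syllable 1 coda /zf/ has 2 consonants (> 1).
This is a violation of constraint 4: "A coda contains at most one consonant."
The remaining constraints (1, 2, 3, 5) are satisfied.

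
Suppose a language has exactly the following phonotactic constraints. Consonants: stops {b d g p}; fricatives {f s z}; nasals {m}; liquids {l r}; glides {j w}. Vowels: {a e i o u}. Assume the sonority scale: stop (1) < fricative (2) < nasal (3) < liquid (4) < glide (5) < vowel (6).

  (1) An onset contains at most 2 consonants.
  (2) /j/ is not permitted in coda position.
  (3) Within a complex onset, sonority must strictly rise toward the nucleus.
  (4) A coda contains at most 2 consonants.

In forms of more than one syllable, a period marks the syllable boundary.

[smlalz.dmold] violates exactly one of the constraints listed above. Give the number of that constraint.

[smlalz.dmold]: syllable 1 onset /sml/ has 3 consonants (> 2).
This is a violation of constraint 1: "An onset contains at most 2 consonants."
The remaining constraints (2, 3, 4) are satisfied.

1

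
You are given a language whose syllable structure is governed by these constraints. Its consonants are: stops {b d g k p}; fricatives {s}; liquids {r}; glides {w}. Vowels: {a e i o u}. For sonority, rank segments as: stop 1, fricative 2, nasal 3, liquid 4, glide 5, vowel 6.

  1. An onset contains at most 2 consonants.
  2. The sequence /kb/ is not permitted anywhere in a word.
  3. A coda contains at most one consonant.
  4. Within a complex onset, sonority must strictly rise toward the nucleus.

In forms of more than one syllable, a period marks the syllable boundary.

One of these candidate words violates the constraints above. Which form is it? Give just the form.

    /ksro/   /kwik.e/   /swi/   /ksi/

/ksro/

/ksro/ — violates constraint 1: syllable 1 onset /ksr/ has 3 consonants (> 2) → illicit
/kwik.e/ — σ1 onset /kw/ (1→5 rises), coda /k/ ok; σ2 onset /∅/, coda /∅/ ok → licit
/swi/ — σ1 onset /sw/ (2→5 rises), coda /∅/ ok → licit
/ksi/ — σ1 onset /ks/ (1→2 rises), coda /∅/ ok → licit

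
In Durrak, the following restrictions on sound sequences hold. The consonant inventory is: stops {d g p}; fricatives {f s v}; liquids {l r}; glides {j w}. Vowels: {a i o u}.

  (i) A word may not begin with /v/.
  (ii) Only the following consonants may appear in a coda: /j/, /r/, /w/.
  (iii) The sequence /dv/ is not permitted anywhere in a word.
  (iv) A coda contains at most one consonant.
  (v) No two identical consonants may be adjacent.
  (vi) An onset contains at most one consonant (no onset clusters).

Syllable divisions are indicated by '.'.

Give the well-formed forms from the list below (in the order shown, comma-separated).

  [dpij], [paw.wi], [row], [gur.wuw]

[row], [gur.wuw]

[dpij] — violates constraint (vi): syllable 1 onset /dp/ has 2 consonants (> 1) → ill-formed
[paw.wi] — violates constraint (v): adjacent identical consonants /ww/ → ill-formed
[row] — σ1 onset /r/, coda /w/ ok → well-formed
[gur.wuw] — σ1 onset /g/, coda /r/ ok; σ2 onset /w/, coda /w/ ok → well-formed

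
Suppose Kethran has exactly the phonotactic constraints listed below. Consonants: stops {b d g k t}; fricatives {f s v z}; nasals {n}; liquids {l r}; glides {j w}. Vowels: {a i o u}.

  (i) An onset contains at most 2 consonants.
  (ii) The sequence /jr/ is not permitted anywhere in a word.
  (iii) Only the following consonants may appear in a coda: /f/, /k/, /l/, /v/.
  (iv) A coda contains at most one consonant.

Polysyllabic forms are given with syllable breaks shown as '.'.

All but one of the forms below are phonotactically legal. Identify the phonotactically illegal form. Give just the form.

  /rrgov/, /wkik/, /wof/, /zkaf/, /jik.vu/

/rrgov/ — violates constraint (i): syllable 1 onset /rrg/ has 3 consonants (> 2) → phonotactically illegal
/wkik/ — σ1 onset /wk/ (2C), coda /k/ ok → phonotactically legal
/wof/ — σ1 onset /w/, coda /f/ ok → phonotactically legal
/zkaf/ — σ1 onset /zk/ (2C), coda /f/ ok → phonotactically legal
/jik.vu/ — σ1 onset /j/, coda /k/ ok; σ2 onset /v/, coda /∅/ ok → phonotactically legal

/rrgov/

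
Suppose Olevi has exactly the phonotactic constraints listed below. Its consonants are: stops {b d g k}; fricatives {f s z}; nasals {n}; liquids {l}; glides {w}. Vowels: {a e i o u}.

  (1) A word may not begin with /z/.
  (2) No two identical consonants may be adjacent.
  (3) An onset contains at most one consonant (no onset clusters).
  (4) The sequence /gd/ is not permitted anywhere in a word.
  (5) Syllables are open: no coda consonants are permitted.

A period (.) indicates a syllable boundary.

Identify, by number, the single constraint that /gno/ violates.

/gno/: syllable 1 onset /gn/ has 2 consonants (> 1).
This is a violation of constraint 3: "An onset contains at most one consonant (no onset clusters)."
The remaining constraints (1, 2, 4, 5) are satisfied.

3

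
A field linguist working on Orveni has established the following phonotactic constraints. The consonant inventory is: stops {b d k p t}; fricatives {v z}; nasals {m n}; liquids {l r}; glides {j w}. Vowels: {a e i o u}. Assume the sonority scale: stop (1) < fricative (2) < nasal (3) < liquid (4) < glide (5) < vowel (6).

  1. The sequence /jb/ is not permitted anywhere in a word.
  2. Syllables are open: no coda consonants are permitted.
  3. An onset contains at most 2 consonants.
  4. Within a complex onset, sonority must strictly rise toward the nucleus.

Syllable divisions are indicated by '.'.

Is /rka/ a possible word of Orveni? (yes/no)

no

/rka/ — violates constraint 4: syllable 1 onset /rk/: /r/ (liquid, 4) → /k/ (stop, 1) does not rise → not permitted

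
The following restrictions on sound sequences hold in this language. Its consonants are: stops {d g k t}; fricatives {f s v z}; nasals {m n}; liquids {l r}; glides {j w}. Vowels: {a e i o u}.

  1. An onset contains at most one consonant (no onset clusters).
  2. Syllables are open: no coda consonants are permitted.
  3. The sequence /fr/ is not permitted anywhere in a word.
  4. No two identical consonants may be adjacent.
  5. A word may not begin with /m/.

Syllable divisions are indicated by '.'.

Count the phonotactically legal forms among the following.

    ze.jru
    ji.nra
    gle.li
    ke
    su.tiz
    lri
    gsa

ze.jru — violates constraint 1: syllable 2 onset /jr/ has 2 consonants (> 1) → phonotactically illegal
ji.nra — violates constraint 1: syllable 2 onset /nr/ has 2 consonants (> 1) → phonotactically illegal
gle.li — violates constraint 1: syllable 1 onset /gl/ has 2 consonants (> 1) → phonotactically illegal
ke — σ1 onset /k/, coda /∅/ ok → phonotactically legal
su.tiz — violates constraint 2: syllable 2 coda /z/ has 1 consonant (> 0) → phonotactically illegal
lri — violates constraint 1: syllable 1 onset /lr/ has 2 consonants (> 1) → phonotactically illegal
gsa — violates constraint 1: syllable 1 onset /gs/ has 2 consonants (> 1) → phonotactically illegal
Phonotactically legal: ke → 1.

1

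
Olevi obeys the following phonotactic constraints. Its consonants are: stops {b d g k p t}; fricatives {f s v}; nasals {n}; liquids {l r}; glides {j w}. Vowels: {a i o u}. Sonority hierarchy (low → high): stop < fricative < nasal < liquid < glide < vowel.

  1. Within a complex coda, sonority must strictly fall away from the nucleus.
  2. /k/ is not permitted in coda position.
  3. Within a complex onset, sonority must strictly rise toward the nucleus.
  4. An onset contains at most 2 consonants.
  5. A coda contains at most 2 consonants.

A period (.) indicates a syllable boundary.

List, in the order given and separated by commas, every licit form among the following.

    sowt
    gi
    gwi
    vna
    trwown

sowt, gi, gwi, vna

sowt — σ1 onset /s/, coda /wt/ (5→1 falls) ok → licit
gi — σ1 onset /g/, coda /∅/ ok → licit
gwi — σ1 onset /gw/ (1→5 rises), coda /∅/ ok → licit
vna — σ1 onset /vn/ (2→3 rises), coda /∅/ ok → licit
trwown — violates constraint 4: syllable 1 onset /trw/ has 3 consonants (> 2) → illicit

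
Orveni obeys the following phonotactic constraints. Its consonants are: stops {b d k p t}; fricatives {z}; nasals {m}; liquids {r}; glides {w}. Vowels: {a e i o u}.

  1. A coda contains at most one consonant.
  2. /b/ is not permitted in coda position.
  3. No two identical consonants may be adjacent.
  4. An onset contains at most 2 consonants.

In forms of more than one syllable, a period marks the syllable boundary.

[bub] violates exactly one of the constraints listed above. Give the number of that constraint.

[bub]: syllable 1 coda contains /b/.
This is a violation of constraint 2: "/b/ is not permitted in coda position."
The remaining constraints (1, 3, 4) are satisfied.

2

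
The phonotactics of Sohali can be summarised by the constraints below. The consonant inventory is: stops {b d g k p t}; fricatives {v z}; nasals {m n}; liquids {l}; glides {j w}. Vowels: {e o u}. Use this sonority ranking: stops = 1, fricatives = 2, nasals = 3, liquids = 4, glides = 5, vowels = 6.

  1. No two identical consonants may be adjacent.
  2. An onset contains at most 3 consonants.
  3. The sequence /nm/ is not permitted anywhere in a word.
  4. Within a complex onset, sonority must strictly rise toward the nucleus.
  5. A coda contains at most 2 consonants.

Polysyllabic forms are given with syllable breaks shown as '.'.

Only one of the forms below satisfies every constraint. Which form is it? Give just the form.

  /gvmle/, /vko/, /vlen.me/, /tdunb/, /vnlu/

/gvmle/ — violates constraint 2: syllable 1 onset /gvml/ has 4 consonants (> 3) → phonotactically illegal
/vko/ — violates constraint 4: syllable 1 onset /vk/: /v/ (fricative, 2) → /k/ (stop, 1) does not rise → phonotactically illegal
/vlen.me/ — violates constraint 3: contains banned sequence /nm/ → phonotactically illegal
/tdunb/ — violates constraint 4: syllable 1 onset /td/: /t/ (stop, 1) → /d/ (stop, 1) does not rise → phonotactically illegal
/vnlu/ — σ1 onset /vnl/ (2→3→4 rises), coda /∅/ ok → phonotactically legal

/vnlu/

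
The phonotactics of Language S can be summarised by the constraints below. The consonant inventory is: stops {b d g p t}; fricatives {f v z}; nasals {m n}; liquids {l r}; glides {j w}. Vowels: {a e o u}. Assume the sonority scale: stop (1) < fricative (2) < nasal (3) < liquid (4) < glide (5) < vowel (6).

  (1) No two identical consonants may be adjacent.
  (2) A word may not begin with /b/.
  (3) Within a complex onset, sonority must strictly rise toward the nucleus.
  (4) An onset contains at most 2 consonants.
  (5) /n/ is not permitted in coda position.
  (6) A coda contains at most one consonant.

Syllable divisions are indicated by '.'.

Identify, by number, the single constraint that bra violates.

bra: word begins with /b/.
This is a violation of constraint 2: "A word may not begin with /b/."
The remaining constraints (1, 3, 4, 5, 6) are satisfied.

2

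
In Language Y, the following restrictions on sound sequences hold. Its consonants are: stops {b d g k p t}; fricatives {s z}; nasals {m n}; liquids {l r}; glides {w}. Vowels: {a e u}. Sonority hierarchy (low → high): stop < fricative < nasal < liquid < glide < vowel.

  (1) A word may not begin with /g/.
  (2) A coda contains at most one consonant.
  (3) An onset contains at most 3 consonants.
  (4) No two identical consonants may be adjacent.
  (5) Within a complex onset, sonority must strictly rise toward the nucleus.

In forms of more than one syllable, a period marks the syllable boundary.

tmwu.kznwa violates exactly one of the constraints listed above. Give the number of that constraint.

3

tmwu.kznwa: syllable 2 onset /kznw/ has 4 consonants (> 3).
This is a violation of constraint 3: "An onset contains at most 3 consonants."
The remaining constraints (1, 2, 4, 5) are satisfied.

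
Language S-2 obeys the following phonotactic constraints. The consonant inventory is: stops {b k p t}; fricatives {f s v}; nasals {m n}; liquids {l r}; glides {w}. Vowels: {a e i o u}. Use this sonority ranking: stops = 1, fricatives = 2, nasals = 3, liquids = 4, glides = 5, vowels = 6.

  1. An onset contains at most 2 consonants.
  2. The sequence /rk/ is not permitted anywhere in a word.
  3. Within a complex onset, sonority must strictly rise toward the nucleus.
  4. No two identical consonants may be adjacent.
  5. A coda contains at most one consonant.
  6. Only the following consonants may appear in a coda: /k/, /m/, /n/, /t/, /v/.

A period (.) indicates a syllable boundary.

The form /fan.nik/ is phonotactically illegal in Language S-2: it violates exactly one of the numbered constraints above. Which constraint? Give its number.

4

/fan.nik/: adjacent identical consonants /nn/.
This is a violation of constraint 4: "No two identical consonants may be adjacent."
The remaining constraints (1, 2, 3, 5, 6) are satisfied.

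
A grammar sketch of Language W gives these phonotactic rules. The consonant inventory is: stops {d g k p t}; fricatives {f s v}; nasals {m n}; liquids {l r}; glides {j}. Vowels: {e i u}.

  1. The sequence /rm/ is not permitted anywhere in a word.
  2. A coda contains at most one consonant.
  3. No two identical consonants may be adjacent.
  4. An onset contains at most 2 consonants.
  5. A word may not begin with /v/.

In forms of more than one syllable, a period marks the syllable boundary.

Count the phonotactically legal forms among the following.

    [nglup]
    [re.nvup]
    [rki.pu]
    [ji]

3

[nglup] — violates constraint 4: syllable 1 onset /ngl/ has 3 consonants (> 2) → phonotactically illegal
[re.nvup] — σ1 onset /r/, coda /∅/ ok; σ2 onset /nv/ (2C), coda /p/ ok → phonotactically legal
[rki.pu] — σ1 onset /rk/ (2C), coda /∅/ ok; σ2 onset /p/, coda /∅/ ok → phonotactically legal
[ji] — σ1 onset /j/, coda /∅/ ok → phonotactically legal
Phonotactically legal: [re.nvup], [rki.pu], [ji] → 3.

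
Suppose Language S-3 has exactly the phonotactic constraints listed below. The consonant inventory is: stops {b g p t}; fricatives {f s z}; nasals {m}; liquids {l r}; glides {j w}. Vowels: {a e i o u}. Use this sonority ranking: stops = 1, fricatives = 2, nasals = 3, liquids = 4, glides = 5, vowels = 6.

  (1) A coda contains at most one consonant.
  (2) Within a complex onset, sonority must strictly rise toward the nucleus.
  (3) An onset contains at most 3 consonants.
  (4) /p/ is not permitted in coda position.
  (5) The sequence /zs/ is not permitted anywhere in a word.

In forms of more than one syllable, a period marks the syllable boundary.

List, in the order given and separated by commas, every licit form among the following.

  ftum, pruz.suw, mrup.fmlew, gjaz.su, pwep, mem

mem

ftum — violates constraint 2: syllable 1 onset /ft/: /f/ (fricative, 2) → /t/ (stop, 1) does not rise → illicit
pruz.suw — violates constraint 5: contains banned sequence /zs/ → illicit
mrup.fmlew — violates constraint 4: syllable 1 coda contains /p/ → illicit
gjaz.su — violates constraint 5: contains banned sequence /zs/ → illicit
pwep — violates constraint 4: syllable 1 coda contains /p/ → illicit
mem — σ1 onset /m/, coda /m/ ok → licit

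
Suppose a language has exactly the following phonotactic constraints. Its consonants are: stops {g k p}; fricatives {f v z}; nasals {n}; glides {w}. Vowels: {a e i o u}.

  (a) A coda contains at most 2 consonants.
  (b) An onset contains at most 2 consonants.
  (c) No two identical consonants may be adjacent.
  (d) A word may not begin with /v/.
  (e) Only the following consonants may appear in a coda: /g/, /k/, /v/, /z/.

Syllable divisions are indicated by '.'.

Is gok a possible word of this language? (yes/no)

yes

gok — σ1 onset /g/, coda /k/ ok → phonotactically legal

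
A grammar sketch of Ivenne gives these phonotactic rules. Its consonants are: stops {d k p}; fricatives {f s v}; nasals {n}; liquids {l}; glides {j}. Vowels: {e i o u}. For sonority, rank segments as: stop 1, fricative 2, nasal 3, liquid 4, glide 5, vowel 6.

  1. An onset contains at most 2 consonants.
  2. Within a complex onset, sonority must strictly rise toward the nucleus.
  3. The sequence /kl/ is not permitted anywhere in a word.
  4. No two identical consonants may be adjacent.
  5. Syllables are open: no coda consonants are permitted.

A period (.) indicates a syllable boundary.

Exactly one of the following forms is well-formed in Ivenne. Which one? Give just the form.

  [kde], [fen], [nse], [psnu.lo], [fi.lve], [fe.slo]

[kde] — violates constraint 2: syllable 1 onset /kd/: /k/ (stop, 1) → /d/ (stop, 1) does not rise → ill-formed
[fen] — violates constraint 5: syllable 1 coda /n/ has 1 consonant (> 0) → ill-formed
[nse] — violates constraint 2: syllable 1 onset /ns/: /n/ (nasal, 3) → /s/ (fricative, 2) does not rise → ill-formed
[psnu.lo] — violates constraint 1: syllable 1 onset /psn/ has 3 consonants (> 2) → ill-formed
[fi.lve] — violates constraint 2: syllable 2 onset /lv/: /l/ (liquid, 4) → /v/ (fricative, 2) does not rise → ill-formed
[fe.slo] — σ1 onset /f/, coda /∅/ ok; σ2 onset /sl/ (2→4 rises), coda /∅/ ok → well-formed

[fe.slo]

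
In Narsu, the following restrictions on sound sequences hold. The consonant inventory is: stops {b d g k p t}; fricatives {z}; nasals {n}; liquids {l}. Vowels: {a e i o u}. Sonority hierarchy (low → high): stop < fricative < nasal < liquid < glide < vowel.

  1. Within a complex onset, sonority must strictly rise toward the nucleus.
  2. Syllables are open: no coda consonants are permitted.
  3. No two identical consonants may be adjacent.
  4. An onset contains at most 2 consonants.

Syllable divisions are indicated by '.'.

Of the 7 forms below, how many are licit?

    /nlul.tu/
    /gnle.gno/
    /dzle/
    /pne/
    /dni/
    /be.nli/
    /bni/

4

/nlul.tu/ — violates constraint 2: syllable 1 coda /l/ has 1 consonant (> 0) → illicit
/gnle.gno/ — violates constraint 4: syllable 1 onset /gnl/ has 3 consonants (> 2) → illicit
/dzle/ — violates constraint 4: syllable 1 onset /dzl/ has 3 consonants (> 2) → illicit
/pne/ — σ1 onset /pn/ (1→3 rises), coda /∅/ ok → licit
/dni/ — σ1 onset /dn/ (1→3 rises), coda /∅/ ok → licit
/be.nli/ — σ1 onset /b/, coda /∅/ ok; σ2 onset /nl/ (3→4 rises), coda /∅/ ok → licit
/bni/ — σ1 onset /bn/ (1→3 rises), coda /∅/ ok → licit
Licit: /pne/, /dni/, /be.nli/, /bni/ → 4.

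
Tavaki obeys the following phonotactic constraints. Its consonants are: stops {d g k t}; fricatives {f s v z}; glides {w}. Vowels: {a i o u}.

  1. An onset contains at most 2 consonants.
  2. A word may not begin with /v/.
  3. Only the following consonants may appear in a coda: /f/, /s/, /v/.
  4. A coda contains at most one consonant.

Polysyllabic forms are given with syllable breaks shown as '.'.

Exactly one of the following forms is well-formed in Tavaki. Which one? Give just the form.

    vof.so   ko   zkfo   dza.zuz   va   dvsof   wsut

ko

vof.so — violates constraint 2: word begins with /v/ → ill-formed
ko — σ1 onset /k/, coda /∅/ ok → well-formed
zkfo — violates constraint 1: syllable 1 onset /zkf/ has 3 consonants (> 2) → ill-formed
dza.zuz — violates constraint 3: syllable 2 coda contains /z/, which is not a licensed coda consonant → ill-formed
va — violates constraint 2: word begins with /v/ → ill-formed
dvsof — violates constraint 1: syllable 1 onset /dvs/ has 3 consonants (> 2) → ill-formed
wsut — violates constraint 3: syllable 1 coda contains /t/, which is not a licensed coda consonant → ill-formed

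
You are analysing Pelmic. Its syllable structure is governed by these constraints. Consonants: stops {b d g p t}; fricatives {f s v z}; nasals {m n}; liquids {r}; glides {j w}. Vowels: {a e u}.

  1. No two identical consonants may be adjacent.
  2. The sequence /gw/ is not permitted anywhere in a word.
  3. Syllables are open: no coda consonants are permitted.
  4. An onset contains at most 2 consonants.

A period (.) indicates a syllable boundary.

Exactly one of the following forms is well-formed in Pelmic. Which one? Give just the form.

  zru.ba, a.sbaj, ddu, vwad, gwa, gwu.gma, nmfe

zru.ba

zru.ba — σ1 onset /zr/ (2C), coda /∅/ ok; σ2 onset /b/, coda /∅/ ok → well-formed
a.sbaj — violates constraint 3: syllable 2 coda /j/ has 1 consonant (> 0) → ill-formed
ddu — violates constraint 1: adjacent identical consonants /dd/ → ill-formed
vwad — violates constraint 3: syllable 1 coda /d/ has 1 consonant (> 0) → ill-formed
gwa — violates constraint 2: contains banned sequence /gw/ → ill-formed
gwu.gma — violates constraint 2: contains banned sequence /gw/ → ill-formed
nmfe — violates constraint 4: syllable 1 onset /nmf/ has 3 consonants (> 2) → ill-formed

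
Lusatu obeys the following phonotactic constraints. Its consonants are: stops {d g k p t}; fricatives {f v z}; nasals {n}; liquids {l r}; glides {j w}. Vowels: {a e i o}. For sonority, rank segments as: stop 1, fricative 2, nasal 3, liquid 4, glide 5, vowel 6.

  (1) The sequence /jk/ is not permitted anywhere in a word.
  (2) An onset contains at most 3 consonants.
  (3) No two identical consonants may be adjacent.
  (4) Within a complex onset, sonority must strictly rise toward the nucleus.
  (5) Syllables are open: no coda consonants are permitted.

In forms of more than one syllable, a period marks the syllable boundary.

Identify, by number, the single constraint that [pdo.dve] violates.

4

[pdo.dve]: syllable 1 onset /pd/: /p/ (stop, 1) → /d/ (stop, 1) does not rise.
This is a violation of constraint 4: "Within a complex onset, sonority must strictly rise toward the nucleus."
The remaining constraints (1, 2, 3, 5) are satisfied.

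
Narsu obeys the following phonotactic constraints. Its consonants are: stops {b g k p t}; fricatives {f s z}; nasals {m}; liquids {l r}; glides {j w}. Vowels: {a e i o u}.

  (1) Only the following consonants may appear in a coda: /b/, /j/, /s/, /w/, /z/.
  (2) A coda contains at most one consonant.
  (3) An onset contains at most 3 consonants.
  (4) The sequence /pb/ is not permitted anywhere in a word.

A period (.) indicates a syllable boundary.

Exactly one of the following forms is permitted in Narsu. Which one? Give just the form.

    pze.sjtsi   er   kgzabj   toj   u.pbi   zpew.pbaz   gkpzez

toj

pze.sjtsi — violates constraint 3: syllable 2 onset /sjts/ has 4 consonants (> 3) → not permitted
er — violates constraint 1: syllable 1 coda contains /r/, which is not a licensed coda consonant → not permitted
kgzabj — violates constraint 2: syllable 1 coda /bj/ has 2 consonants (> 1) → not permitted
toj — σ1 onset /t/, coda /j/ ok → permitted
u.pbi — violates constraint 4: contains banned sequence /pb/ → not permitted
zpew.pbaz — violates constraint 4: contains banned sequence /pb/ → not permitted
gkpzez — violates constraint 3: syllable 1 onset /gkpz/ has 4 consonants (> 3) → not permitted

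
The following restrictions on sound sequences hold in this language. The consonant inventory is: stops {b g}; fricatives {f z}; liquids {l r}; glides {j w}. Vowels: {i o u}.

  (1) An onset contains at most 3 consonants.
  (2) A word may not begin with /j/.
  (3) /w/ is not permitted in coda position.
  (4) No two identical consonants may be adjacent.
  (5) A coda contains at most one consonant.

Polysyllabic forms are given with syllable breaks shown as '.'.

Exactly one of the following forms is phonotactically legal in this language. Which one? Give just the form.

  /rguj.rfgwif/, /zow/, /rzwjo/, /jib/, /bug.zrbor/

/bug.zrbor/

/rguj.rfgwif/ — violates constraint 1: syllable 2 onset /rfgw/ has 4 consonants (> 3) → phonotactically illegal
/zow/ — violates constraint 3: syllable 1 coda contains /w/ → phonotactically illegal
/rzwjo/ — violates constraint 1: syllable 1 onset /rzwj/ has 4 consonants (> 3) → phonotactically illegal
/jib/ — violates constraint 2: word begins with /j/ → phonotactically illegal
/bug.zrbor/ — σ1 onset /b/, coda /g/ ok; σ2 onset /zrb/ (3C), coda /r/ ok → phonotactically legal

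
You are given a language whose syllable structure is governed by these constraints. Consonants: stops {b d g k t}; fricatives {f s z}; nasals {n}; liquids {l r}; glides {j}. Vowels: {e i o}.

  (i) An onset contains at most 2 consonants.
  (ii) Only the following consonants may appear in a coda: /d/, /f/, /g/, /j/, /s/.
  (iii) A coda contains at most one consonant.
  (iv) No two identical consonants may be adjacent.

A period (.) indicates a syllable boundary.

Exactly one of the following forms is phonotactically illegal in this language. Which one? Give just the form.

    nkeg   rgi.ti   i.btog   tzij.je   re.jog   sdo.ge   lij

nkeg — σ1 onset /nk/ (2C), coda /g/ ok → phonotactically legal
rgi.ti — σ1 onset /rg/ (2C), coda /∅/ ok; σ2 onset /t/, coda /∅/ ok → phonotactically legal
i.btog — σ1 onset /∅/, coda /∅/ ok; σ2 onset /bt/ (2C), coda /g/ ok → phonotactically legal
tzij.je — violates constraint (iv): adjacent identical consonants /jj/ → phonotactically illegal
re.jog — σ1 onset /r/, coda /∅/ ok; σ2 onset /j/, coda /g/ ok → phonotactically legal
sdo.ge — σ1 onset /sd/ (2C), coda /∅/ ok; σ2 onset /g/, coda /∅/ ok → phonotactically legal
lij — σ1 onset /l/, coda /j/ ok → phonotactically legal

tzij.je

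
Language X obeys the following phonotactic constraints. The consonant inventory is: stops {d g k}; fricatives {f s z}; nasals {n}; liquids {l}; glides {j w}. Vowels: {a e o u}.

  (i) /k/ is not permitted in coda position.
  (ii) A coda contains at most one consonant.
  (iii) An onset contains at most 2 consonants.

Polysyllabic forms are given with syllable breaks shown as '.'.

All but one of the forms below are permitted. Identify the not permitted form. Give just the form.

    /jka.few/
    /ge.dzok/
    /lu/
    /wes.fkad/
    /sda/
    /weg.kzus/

/jka.few/ — σ1 onset /jk/ (2C), coda /∅/ ok; σ2 onset /f/, coda /w/ ok → permitted
/ge.dzok/ — violates constraint (i): syllable 2 coda contains /k/ → not permitted
/lu/ — σ1 onset /l/, coda /∅/ ok → permitted
/wes.fkad/ — σ1 onset /w/, coda /s/ ok; σ2 onset /fk/ (2C), coda /d/ ok → permitted
/sda/ — σ1 onset /sd/ (2C), coda /∅/ ok → permitted
/weg.kzus/ — σ1 onset /w/, coda /g/ ok; σ2 onset /kz/ (2C), coda /s/ ok → permitted

/ge.dzok/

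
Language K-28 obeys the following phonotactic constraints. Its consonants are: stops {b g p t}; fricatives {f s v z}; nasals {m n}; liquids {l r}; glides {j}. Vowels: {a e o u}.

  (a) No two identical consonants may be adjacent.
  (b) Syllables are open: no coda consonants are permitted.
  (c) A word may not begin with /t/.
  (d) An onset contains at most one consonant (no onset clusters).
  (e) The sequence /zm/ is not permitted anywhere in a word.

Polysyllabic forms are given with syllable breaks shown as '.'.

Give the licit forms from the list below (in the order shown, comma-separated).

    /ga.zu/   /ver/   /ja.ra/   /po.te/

/ga.zu/, /ja.ra/, /po.te/

/ga.zu/ — σ1 onset /g/, coda /∅/ ok; σ2 onset /z/, coda /∅/ ok → licit
/ver/ — violates constraint (b): syllable 1 coda /r/ has 1 consonant (> 0) → illicit
/ja.ra/ — σ1 onset /j/, coda /∅/ ok; σ2 onset /r/, coda /∅/ ok → licit
/po.te/ — σ1 onset /p/, coda /∅/ ok; σ2 onset /t/, coda /∅/ ok → licit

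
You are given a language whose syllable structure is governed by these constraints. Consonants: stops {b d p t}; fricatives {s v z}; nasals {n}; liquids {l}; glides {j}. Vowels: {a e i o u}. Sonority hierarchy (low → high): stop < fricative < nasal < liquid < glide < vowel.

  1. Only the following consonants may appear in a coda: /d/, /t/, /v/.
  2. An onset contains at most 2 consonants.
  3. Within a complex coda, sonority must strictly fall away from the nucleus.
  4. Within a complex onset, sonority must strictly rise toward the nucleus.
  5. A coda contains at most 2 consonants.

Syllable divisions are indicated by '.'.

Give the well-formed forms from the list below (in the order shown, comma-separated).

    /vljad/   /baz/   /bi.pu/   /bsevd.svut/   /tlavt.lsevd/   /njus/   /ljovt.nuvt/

/bi.pu/, /ljovt.nuvt/

/vljad/ — violates constraint 2: syllable 1 onset /vlj/ has 3 consonants (> 2) → ill-formed
/baz/ — violates constraint 1: syllable 1 coda contains /z/, which is not a licensed coda consonant → ill-formed
/bi.pu/ — σ1 onset /b/, coda /∅/ ok; σ2 onset /p/, coda /∅/ ok → well-formed
/bsevd.svut/ — violates constraint 4: syllable 2 onset /sv/: /s/ (fricative, 2) → /v/ (fricative, 2) does not rise → ill-formed
/tlavt.lsevd/ — violates constraint 4: syllable 2 onset /ls/: /l/ (liquid, 4) → /s/ (fricative, 2) does not rise → ill-formed
/njus/ — violates constraint 1: syllable 1 coda contains /s/, which is not a licensed coda consonant → ill-formed
/ljovt.nuvt/ — σ1 onset /lj/ (4→5 rises), coda /vt/ (2→1 falls) ok; σ2 onset /n/, coda /vt/ (2→1 falls) ok → well-formed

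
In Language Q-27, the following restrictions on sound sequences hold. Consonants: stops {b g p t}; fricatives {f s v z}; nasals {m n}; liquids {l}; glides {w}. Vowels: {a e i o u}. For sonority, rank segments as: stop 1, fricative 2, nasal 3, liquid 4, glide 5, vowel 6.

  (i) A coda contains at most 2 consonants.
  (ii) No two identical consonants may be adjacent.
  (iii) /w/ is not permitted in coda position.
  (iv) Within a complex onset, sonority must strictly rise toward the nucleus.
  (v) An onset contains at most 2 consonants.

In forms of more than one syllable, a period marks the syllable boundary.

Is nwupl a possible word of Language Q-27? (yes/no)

nwupl — σ1 onset /nw/ (3→5 rises), coda /pl/ (2C) ok → licit

yes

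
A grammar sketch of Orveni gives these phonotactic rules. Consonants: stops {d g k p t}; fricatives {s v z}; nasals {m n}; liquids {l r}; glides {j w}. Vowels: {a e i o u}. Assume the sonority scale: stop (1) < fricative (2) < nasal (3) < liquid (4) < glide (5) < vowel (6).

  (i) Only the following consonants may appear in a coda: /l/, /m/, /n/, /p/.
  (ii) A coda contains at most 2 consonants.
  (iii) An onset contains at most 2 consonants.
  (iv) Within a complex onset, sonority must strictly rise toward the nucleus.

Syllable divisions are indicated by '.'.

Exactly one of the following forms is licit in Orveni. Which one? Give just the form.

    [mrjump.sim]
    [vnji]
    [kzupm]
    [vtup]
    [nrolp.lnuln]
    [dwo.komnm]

[kzupm]

[mrjump.sim] — violates constraint (iii): syllable 1 onset /mrj/ has 3 consonants (> 2) → illicit
[vnji] — violates constraint (iii): syllable 1 onset /vnj/ has 3 consonants (> 2) → illicit
[kzupm] — σ1 onset /kz/ (1→2 rises), coda /pm/ (2C) ok → licit
[vtup] — violates constraint (iv): syllable 1 onset /vt/: /v/ (fricative, 2) → /t/ (stop, 1) does not rise → illicit
[nrolp.lnuln] — violates constraint (iv): syllable 2 onset /ln/: /l/ (liquid, 4) → /n/ (nasal, 3) does not rise → illicit
[dwo.komnm] — violates constraint (ii): syllable 2 coda /mnm/ has 3 consonants (> 2) → illicit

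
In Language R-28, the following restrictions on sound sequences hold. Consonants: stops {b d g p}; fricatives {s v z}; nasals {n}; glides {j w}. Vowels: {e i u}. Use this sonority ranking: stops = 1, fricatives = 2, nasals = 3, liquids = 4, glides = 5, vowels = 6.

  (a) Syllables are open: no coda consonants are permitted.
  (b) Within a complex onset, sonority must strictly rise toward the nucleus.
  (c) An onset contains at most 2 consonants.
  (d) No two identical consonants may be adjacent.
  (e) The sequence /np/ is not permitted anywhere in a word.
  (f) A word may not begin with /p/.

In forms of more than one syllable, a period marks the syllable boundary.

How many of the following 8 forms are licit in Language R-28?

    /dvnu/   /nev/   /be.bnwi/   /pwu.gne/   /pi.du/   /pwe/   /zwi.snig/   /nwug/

0

/dvnu/ — violates constraint (c): syllable 1 onset /dvn/ has 3 consonants (> 2) → illicit
/nev/ — violates constraint (a): syllable 1 coda /v/ has 1 consonant (> 0) → illicit
/be.bnwi/ — violates constraint (c): syllable 2 onset /bnw/ has 3 consonants (> 2) → illicit
/pwu.gne/ — violates constraint (f): word begins with /p/ → illicit
/pi.du/ — violates constraint (f): word begins with /p/ → illicit
/pwe/ — violates constraint (f): word begins with /p/ → illicit
/zwi.snig/ — violates constraint (a): syllable 2 coda /g/ has 1 consonant (> 0) → illicit
/nwug/ — violates constraint (a): syllable 1 coda /g/ has 1 consonant (> 0) → illicit
No form is licit → 0.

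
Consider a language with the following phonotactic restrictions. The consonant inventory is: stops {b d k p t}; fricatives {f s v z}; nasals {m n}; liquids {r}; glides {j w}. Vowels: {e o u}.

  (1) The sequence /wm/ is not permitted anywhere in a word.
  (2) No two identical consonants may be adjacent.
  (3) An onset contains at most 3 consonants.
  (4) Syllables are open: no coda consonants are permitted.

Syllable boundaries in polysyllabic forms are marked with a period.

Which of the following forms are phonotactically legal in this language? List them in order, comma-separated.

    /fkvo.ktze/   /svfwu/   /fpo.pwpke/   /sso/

/fkvo.ktze/

/fkvo.ktze/ — σ1 onset /fkv/ (3C), coda /∅/ ok; σ2 onset /ktz/ (3C), coda /∅/ ok → phonotactically legal
/svfwu/ — violates constraint 3: syllable 1 onset /svfw/ has 4 consonants (> 3) → phonotactically illegal
/fpo.pwpke/ — violates constraint 3: syllable 2 onset /pwpk/ has 4 consonants (> 3) → phonotactically illegal
/sso/ — violates constraint 2: adjacent identical consonants /ss/ → phonotactically illegal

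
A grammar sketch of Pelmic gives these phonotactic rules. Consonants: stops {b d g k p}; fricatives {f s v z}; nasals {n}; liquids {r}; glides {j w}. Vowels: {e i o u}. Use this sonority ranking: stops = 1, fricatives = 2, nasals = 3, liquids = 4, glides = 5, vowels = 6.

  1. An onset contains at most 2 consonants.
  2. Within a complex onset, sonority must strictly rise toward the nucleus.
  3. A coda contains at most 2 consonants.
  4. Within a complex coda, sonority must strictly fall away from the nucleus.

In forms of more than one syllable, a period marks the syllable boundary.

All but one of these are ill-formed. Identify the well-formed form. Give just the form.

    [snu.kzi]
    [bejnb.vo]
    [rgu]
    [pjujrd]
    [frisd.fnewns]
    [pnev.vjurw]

[snu.kzi]

[snu.kzi] — σ1 onset /sn/ (2→3 rises), coda /∅/ ok; σ2 onset /kz/ (1→2 rises), coda /∅/ ok → well-formed
[bejnb.vo] — violates constraint 3: syllable 1 coda /jnb/ has 3 consonants (> 2) → ill-formed
[rgu] — violates constraint 2: syllable 1 onset /rg/: /r/ (liquid, 4) → /g/ (stop, 1) does not rise → ill-formed
[pjujrd] — violates constraint 3: syllable 1 coda /jrd/ has 3 consonants (> 2) → ill-formed
[frisd.fnewns] — violates constraint 3: syllable 2 coda /wns/ has 3 consonants (> 2) → ill-formed
[pnev.vjurw] — violates constraint 4: syllable 2 coda /rw/: /r/ (liquid, 4) → /w/ (glide, 5) does not fall → ill-formed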